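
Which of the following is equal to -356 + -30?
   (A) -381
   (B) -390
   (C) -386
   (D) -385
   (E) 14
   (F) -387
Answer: C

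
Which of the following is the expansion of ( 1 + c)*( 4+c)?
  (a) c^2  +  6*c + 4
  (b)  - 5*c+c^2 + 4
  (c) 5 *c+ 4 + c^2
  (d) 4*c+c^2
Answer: c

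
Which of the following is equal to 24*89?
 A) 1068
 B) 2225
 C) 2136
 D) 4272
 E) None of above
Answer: C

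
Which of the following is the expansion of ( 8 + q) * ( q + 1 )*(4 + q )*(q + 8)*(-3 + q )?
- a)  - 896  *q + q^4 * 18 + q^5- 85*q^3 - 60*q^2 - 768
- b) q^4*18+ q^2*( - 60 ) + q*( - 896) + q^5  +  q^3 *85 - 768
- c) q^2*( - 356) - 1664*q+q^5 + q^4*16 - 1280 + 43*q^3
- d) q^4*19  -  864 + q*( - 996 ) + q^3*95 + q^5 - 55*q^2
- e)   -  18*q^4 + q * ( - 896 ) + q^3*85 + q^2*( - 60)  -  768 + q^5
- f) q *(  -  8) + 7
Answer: b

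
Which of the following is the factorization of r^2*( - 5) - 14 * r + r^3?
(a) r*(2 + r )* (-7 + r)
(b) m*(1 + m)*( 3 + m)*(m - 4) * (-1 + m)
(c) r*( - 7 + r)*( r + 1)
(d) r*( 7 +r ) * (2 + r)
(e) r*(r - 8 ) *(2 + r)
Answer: a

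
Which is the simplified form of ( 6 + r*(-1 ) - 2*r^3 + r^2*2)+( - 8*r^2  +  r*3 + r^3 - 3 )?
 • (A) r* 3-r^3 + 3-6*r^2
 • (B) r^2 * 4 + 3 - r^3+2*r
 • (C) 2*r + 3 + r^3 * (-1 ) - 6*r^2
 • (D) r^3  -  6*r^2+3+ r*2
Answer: C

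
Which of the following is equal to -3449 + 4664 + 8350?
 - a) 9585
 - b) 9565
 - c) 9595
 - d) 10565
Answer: b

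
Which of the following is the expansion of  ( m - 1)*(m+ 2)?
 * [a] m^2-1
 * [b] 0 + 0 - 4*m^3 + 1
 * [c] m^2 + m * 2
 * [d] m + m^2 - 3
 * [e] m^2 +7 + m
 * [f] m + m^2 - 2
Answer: f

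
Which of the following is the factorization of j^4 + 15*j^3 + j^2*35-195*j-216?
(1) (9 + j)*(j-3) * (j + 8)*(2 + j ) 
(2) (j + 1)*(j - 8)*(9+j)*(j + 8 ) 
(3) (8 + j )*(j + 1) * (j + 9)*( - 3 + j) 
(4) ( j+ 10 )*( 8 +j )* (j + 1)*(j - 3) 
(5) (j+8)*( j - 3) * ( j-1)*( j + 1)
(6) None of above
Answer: 3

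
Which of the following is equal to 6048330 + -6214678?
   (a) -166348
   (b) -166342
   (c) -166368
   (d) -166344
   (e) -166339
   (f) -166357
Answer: a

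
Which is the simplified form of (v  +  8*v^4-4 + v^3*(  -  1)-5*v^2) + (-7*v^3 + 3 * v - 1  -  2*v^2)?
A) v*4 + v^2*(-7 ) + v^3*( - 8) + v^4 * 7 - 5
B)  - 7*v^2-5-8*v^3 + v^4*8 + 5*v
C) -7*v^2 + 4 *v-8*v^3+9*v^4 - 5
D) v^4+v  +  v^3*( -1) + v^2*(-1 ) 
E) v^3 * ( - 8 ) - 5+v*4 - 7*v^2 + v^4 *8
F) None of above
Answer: E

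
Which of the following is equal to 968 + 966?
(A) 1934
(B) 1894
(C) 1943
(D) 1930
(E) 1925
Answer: A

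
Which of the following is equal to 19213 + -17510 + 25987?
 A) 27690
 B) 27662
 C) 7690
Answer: A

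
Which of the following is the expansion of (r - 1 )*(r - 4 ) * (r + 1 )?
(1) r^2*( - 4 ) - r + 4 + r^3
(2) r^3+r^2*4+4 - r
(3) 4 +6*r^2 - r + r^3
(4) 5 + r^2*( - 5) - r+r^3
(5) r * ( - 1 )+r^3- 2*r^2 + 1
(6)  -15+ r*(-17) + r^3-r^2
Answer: 1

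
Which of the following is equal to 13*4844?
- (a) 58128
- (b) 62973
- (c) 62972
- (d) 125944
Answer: c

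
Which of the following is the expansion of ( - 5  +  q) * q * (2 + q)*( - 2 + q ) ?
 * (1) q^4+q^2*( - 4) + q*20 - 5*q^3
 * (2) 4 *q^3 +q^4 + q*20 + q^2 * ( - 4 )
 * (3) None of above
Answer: 1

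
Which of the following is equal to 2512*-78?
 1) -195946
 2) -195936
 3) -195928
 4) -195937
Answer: 2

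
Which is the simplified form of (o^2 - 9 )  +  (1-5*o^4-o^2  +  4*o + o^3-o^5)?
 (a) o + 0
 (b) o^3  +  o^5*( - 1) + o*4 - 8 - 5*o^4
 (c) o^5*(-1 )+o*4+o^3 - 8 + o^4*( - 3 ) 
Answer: b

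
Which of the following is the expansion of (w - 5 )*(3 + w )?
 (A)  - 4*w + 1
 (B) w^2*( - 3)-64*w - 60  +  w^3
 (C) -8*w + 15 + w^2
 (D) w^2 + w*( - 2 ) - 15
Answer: D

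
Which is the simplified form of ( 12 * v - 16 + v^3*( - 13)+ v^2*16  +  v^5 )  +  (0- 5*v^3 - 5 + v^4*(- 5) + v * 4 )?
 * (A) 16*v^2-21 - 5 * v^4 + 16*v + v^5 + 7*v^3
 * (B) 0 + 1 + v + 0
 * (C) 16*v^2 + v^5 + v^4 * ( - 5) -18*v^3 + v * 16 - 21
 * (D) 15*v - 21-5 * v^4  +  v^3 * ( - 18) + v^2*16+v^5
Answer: C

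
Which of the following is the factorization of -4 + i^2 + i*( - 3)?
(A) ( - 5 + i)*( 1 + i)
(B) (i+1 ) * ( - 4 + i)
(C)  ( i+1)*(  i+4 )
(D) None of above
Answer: B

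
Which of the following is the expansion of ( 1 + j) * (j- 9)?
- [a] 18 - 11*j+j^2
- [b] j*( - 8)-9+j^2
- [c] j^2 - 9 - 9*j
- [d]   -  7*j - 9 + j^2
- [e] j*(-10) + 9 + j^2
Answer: b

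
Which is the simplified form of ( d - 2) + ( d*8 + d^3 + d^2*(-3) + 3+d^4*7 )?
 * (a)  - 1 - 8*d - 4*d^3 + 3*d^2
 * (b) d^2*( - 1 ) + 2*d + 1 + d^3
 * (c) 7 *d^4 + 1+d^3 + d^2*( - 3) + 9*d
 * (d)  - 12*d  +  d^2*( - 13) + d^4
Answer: c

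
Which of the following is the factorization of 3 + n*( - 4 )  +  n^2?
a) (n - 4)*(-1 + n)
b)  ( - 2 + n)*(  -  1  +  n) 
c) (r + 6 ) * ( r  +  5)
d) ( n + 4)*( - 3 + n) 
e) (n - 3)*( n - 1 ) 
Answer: e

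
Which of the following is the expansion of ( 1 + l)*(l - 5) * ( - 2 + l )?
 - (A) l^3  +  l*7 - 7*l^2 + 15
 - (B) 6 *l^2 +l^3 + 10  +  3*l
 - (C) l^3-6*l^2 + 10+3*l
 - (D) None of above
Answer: C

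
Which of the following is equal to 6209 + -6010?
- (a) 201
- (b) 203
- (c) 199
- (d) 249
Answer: c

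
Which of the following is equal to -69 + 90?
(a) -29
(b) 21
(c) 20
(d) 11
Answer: b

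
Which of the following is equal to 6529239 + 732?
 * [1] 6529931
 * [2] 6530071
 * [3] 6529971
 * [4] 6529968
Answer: 3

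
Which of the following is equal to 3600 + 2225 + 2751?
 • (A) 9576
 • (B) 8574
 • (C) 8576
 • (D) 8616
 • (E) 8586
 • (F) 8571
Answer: C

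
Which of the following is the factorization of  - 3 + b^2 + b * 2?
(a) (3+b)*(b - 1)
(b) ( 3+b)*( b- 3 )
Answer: a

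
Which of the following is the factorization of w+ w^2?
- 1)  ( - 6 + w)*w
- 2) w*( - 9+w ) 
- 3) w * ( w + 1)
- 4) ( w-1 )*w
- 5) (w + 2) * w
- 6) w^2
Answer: 3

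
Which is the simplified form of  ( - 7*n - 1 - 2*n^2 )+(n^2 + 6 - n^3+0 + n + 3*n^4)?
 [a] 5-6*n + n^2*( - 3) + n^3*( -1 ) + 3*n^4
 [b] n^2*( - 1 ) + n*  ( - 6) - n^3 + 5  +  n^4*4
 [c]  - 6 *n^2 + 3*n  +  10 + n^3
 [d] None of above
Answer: d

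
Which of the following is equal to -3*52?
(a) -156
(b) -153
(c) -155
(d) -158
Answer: a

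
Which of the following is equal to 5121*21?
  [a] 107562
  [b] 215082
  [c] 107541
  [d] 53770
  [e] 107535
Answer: c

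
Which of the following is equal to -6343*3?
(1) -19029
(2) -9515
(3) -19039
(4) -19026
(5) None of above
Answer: 1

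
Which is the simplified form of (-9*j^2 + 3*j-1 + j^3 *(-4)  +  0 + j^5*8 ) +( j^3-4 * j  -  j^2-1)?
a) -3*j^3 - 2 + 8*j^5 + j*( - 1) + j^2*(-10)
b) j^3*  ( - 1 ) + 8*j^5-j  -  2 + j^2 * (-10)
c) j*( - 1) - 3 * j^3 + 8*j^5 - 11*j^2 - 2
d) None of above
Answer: a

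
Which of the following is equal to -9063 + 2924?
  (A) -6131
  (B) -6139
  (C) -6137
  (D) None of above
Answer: B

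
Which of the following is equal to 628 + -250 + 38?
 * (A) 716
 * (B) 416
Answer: B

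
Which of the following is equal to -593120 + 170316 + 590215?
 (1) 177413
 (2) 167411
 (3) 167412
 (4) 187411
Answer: 2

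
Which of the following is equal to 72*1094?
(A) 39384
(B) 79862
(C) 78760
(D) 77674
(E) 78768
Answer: E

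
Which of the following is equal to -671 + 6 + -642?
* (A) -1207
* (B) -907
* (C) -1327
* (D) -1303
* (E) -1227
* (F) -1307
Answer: F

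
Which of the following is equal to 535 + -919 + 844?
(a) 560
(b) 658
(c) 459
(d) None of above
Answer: d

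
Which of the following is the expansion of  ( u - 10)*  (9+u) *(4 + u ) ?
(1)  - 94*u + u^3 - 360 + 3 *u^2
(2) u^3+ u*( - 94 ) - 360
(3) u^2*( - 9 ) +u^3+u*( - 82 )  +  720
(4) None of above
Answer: 1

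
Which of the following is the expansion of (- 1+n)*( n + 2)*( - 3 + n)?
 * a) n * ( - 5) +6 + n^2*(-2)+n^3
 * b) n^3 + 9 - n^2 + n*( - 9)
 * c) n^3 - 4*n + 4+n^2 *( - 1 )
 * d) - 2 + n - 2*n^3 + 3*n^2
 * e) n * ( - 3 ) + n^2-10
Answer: a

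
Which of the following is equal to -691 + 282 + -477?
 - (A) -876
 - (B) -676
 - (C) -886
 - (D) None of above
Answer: C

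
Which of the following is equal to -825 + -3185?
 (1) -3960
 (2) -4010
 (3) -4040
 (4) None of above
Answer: 2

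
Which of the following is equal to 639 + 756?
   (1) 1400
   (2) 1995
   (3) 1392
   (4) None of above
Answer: 4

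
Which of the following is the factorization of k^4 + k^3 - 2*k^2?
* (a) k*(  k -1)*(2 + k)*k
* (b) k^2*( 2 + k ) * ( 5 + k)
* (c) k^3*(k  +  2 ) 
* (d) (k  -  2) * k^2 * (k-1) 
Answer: a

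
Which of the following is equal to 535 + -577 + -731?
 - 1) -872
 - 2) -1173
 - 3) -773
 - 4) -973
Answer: 3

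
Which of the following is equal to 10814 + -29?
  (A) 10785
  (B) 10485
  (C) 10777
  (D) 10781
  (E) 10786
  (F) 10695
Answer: A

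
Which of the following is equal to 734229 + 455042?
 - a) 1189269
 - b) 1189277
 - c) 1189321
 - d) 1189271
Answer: d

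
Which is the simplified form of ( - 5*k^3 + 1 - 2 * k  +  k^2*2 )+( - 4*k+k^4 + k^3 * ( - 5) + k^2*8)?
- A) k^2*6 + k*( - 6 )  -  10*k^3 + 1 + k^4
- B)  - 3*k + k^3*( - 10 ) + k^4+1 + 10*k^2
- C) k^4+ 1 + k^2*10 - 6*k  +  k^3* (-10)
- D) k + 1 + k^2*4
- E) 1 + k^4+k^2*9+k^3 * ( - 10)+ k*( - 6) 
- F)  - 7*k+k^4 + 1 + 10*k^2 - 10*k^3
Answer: C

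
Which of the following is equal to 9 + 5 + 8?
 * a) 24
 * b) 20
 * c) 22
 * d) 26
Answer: c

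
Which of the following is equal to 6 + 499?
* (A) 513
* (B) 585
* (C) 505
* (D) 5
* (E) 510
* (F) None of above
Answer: C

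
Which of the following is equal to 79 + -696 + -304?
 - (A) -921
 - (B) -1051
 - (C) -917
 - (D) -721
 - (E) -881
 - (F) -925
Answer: A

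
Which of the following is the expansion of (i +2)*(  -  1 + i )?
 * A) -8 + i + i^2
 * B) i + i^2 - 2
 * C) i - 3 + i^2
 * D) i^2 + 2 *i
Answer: B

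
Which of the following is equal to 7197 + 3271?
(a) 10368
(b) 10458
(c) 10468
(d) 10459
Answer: c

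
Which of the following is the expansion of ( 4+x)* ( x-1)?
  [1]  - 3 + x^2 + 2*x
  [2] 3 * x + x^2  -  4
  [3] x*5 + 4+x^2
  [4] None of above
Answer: 2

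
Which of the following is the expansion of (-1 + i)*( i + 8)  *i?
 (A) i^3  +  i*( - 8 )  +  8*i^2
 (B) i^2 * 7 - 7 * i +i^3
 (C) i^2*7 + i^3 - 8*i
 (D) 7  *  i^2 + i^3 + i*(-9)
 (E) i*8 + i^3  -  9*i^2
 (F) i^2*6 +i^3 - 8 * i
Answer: C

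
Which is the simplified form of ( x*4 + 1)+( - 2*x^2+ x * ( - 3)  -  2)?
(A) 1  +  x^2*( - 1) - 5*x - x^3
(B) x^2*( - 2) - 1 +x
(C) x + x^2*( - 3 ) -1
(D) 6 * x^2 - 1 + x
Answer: B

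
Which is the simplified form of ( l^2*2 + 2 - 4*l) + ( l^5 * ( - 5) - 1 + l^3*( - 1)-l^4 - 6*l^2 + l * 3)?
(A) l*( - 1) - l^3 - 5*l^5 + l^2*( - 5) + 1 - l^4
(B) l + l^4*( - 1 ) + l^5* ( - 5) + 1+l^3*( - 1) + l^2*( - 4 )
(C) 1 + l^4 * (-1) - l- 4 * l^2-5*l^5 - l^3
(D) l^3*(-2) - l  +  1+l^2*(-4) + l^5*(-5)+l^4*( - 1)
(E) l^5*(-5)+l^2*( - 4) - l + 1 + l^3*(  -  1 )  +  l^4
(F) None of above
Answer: C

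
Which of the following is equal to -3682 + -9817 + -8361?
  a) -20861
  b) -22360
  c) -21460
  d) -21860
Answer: d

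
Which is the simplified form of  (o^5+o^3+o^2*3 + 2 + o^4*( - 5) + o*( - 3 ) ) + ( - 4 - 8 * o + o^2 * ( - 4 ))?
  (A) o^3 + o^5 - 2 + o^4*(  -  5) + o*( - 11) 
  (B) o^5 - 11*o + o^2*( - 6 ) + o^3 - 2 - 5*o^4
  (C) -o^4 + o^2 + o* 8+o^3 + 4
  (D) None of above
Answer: D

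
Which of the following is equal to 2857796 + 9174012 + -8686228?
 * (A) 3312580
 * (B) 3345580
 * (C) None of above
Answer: B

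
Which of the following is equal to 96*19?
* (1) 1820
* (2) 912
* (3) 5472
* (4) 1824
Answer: 4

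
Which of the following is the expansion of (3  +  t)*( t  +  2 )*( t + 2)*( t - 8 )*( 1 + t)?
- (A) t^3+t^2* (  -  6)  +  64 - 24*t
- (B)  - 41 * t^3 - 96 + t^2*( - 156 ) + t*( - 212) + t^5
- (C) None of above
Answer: B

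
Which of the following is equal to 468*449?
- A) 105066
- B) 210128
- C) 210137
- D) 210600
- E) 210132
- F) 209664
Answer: E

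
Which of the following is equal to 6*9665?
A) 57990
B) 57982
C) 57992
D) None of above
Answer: A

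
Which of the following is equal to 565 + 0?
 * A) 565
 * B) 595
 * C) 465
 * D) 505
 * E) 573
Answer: A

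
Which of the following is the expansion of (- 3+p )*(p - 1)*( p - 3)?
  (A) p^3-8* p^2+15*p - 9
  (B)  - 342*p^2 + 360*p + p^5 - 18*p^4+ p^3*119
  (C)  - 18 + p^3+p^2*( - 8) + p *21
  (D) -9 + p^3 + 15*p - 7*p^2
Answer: D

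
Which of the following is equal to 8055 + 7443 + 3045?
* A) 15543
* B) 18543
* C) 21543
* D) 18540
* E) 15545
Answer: B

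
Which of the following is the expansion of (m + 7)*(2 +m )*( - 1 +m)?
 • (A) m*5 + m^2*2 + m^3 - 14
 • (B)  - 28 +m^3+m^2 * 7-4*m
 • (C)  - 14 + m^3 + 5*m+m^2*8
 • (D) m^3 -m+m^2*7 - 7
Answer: C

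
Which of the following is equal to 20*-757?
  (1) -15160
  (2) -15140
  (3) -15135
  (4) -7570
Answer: 2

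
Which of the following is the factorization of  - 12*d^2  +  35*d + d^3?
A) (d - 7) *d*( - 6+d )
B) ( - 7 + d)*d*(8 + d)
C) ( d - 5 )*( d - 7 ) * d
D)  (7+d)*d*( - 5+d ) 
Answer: C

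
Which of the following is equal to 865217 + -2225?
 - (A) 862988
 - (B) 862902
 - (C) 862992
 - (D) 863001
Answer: C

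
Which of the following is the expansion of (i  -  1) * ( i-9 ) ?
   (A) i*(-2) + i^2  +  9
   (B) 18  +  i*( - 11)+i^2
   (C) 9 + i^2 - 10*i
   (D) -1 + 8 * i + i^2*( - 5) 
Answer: C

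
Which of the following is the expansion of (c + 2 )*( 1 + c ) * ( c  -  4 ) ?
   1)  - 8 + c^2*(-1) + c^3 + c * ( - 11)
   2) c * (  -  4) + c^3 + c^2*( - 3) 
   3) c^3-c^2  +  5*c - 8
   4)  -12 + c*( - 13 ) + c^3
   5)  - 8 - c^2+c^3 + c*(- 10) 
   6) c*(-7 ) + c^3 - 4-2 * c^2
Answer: 5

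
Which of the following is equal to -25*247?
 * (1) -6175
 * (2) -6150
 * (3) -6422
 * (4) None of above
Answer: 1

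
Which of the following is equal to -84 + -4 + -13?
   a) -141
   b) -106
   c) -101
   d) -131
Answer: c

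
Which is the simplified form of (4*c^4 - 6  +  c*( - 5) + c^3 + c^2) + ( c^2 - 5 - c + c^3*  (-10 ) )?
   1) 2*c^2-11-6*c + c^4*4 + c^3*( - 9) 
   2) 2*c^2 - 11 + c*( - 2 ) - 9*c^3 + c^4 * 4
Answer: 1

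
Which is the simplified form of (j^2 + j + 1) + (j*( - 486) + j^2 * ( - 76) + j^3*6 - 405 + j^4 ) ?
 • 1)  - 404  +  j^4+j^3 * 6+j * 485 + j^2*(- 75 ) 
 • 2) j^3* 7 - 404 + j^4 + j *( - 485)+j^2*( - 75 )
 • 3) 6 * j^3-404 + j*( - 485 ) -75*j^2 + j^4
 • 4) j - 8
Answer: 3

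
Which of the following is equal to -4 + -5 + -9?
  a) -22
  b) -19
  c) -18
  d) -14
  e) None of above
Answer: c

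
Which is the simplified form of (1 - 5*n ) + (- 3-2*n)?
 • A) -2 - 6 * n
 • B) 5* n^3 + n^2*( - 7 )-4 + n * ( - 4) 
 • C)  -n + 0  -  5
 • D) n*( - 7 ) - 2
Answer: D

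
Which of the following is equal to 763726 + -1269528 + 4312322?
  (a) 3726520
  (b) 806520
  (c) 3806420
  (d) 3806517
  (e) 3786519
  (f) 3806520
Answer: f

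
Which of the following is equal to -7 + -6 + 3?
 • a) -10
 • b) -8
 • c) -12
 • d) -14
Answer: a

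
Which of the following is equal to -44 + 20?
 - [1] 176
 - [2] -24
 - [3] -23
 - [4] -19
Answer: 2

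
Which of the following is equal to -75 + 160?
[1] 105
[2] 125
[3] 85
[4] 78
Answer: 3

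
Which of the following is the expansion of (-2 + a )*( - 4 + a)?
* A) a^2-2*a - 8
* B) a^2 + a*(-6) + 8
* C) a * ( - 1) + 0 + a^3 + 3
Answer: B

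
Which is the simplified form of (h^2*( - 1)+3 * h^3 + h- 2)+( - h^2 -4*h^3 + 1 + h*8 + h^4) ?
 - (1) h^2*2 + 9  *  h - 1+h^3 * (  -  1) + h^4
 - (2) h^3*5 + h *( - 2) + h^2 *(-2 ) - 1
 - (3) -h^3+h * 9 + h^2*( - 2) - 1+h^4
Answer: 3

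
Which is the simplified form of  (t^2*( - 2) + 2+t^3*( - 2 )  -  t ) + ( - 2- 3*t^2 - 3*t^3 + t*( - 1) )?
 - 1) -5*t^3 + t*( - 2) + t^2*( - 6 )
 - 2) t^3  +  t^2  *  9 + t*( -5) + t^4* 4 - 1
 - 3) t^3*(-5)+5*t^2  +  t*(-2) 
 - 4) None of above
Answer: 4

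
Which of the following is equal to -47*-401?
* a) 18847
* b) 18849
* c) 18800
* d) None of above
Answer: a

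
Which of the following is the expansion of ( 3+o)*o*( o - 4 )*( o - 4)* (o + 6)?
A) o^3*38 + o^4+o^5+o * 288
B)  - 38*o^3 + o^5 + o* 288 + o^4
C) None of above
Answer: B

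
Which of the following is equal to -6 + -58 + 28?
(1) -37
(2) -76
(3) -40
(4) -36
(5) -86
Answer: 4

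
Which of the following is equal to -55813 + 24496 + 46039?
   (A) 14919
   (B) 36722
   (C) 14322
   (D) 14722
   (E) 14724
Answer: D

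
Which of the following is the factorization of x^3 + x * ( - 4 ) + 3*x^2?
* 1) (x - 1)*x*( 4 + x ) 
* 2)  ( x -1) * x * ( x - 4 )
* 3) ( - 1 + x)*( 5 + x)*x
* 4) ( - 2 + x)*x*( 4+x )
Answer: 1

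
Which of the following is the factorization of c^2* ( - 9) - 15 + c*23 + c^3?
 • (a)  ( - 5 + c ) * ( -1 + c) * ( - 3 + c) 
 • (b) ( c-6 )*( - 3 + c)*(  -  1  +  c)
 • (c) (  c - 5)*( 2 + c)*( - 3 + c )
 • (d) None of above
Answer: a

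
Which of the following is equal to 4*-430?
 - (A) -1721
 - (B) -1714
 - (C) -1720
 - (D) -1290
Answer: C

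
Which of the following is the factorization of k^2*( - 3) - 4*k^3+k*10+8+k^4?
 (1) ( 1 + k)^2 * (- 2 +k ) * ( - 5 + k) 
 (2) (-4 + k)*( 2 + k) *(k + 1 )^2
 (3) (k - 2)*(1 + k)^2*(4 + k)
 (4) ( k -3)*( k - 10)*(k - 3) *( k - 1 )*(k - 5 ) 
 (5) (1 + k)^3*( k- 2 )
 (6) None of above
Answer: 6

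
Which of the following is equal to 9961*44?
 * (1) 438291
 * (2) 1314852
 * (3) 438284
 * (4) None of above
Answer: 3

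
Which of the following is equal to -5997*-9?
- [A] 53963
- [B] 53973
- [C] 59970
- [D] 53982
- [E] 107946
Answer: B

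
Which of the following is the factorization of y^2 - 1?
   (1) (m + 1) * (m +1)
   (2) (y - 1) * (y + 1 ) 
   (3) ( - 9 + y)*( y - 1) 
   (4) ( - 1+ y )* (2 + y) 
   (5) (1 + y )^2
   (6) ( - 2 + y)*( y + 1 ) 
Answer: 2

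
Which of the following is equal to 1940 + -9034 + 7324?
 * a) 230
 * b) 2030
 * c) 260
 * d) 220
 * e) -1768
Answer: a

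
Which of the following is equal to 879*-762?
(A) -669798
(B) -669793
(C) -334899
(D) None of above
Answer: A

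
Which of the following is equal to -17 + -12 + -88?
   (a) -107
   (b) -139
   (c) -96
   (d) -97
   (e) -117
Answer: e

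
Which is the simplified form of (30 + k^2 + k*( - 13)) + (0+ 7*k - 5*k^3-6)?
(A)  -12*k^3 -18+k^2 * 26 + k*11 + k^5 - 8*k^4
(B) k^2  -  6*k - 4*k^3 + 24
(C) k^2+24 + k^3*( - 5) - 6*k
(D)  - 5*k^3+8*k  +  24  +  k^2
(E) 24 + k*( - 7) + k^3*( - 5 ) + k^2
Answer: C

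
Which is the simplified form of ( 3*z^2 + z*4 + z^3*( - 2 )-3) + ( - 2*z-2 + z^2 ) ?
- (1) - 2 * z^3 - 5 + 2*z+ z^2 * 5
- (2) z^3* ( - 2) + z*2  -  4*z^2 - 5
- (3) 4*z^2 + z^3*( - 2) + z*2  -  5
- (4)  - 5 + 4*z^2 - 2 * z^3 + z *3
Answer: 3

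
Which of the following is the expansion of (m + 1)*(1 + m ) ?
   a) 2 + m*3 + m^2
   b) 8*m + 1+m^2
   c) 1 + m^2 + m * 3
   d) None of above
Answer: d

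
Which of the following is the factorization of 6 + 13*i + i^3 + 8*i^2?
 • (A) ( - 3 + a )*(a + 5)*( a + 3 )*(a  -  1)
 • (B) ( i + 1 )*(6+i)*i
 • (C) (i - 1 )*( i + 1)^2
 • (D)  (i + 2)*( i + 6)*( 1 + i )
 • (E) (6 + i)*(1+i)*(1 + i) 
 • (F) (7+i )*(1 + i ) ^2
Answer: E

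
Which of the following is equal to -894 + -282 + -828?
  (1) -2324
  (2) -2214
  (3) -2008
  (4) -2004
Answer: 4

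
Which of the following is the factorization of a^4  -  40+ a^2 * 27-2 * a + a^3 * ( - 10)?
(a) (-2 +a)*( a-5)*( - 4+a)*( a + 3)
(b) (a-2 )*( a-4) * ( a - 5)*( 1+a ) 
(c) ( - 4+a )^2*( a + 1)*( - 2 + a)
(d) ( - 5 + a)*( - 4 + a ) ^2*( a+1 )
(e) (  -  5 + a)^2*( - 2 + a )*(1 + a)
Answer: b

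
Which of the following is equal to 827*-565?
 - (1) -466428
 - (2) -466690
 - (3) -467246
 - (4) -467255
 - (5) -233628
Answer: 4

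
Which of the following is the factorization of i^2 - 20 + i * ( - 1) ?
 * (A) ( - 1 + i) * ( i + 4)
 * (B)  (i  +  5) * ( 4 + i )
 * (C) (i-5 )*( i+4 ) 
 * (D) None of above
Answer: C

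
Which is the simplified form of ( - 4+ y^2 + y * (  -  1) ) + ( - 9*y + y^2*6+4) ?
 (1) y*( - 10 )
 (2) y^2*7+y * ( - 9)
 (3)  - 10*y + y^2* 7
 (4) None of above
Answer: 3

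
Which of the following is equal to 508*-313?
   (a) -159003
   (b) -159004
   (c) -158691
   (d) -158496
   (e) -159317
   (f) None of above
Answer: b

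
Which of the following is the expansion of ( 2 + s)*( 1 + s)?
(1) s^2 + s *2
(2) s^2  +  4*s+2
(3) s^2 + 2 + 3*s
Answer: 3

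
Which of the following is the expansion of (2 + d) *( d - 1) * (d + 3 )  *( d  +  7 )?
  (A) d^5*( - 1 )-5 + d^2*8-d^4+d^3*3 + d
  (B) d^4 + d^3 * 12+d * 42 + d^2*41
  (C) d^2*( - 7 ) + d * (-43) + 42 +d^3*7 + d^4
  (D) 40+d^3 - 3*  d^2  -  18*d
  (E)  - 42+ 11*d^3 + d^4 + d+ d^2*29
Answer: E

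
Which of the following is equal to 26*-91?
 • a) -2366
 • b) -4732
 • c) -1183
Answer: a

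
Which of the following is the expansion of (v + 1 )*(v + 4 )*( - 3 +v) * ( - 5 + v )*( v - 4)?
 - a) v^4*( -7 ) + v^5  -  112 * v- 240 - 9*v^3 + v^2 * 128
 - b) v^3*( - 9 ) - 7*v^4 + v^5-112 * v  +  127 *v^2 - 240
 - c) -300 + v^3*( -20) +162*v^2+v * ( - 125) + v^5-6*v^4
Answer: b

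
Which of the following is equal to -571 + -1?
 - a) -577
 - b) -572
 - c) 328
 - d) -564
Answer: b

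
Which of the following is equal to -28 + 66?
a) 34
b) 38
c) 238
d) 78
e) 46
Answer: b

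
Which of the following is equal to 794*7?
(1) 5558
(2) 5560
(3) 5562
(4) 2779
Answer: 1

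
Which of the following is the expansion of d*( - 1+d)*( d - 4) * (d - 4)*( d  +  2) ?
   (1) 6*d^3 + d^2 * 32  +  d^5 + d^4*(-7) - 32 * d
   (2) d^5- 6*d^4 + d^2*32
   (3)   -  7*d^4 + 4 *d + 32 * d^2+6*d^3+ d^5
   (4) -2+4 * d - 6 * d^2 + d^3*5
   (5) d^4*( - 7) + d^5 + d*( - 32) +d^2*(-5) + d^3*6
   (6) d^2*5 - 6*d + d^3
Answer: 1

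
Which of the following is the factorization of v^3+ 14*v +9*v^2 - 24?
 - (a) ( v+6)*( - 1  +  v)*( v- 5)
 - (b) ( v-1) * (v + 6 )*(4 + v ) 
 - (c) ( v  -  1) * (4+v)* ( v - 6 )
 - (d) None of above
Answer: b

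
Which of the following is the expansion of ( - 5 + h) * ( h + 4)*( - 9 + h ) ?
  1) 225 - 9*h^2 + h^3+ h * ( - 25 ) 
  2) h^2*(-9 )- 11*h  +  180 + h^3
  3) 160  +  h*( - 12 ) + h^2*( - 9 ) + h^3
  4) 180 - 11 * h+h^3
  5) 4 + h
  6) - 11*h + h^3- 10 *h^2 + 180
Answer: 6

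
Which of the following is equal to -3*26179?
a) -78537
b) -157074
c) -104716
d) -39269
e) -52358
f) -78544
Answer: a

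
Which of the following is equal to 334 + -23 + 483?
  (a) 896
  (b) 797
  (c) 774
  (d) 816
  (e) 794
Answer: e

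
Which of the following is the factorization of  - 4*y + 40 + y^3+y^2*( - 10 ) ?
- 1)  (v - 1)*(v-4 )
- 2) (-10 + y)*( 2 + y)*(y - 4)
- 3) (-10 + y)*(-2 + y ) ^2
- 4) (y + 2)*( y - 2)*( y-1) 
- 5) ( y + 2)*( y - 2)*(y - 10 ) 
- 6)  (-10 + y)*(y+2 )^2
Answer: 5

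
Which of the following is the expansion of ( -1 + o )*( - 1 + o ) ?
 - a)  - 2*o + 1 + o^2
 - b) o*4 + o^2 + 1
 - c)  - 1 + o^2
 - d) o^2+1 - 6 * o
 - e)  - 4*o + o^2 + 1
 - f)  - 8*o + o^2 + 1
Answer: a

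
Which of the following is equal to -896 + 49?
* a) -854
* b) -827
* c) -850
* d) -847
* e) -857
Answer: d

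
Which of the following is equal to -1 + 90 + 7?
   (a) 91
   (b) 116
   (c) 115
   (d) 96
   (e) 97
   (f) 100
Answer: d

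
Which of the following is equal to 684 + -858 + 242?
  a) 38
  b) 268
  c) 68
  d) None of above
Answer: c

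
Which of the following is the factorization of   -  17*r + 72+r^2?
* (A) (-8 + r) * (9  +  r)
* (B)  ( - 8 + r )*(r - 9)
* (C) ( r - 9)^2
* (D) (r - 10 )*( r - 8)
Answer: B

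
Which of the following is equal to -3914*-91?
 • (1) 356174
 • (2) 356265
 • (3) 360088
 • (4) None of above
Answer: 1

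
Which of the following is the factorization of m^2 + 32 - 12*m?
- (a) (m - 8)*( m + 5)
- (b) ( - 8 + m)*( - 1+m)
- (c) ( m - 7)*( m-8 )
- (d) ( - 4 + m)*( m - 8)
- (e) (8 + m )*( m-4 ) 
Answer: d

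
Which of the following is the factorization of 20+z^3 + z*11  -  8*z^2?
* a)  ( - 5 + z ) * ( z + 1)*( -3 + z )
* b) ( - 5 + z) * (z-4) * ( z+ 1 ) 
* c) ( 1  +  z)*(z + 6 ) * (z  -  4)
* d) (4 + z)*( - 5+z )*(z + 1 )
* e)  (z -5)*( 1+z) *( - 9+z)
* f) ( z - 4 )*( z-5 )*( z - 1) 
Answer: b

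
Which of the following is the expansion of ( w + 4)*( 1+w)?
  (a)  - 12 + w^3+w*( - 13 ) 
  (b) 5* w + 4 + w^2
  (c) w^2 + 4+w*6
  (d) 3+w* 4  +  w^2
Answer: b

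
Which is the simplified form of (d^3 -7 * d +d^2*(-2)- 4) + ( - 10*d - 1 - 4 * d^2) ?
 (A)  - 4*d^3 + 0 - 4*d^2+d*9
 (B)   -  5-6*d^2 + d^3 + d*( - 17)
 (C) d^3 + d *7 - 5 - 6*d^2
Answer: B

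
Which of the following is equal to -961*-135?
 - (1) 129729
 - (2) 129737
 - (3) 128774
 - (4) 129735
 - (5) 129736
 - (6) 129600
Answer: 4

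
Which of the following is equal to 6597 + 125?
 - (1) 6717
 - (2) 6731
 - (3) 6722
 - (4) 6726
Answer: 3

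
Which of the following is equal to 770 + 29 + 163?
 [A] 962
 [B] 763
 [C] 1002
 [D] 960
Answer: A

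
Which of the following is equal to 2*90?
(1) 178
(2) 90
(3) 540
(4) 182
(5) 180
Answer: 5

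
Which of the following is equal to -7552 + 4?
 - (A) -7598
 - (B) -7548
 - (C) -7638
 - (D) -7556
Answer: B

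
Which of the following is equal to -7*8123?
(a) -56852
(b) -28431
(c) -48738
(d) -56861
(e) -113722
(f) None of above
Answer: d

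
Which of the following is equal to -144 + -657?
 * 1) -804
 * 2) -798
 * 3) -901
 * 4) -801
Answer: 4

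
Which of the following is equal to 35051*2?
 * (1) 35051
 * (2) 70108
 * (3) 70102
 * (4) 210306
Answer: 3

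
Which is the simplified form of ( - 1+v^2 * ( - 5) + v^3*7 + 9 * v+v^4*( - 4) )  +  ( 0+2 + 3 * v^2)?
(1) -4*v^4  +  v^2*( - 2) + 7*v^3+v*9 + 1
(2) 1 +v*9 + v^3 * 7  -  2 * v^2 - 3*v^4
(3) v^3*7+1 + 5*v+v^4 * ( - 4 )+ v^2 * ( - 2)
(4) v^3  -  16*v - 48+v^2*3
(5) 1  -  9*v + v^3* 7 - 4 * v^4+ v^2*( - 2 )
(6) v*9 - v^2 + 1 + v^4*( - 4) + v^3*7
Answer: 1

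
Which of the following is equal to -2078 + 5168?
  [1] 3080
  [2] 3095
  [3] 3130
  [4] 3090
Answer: 4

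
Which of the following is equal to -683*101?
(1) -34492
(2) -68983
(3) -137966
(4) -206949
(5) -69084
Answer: 2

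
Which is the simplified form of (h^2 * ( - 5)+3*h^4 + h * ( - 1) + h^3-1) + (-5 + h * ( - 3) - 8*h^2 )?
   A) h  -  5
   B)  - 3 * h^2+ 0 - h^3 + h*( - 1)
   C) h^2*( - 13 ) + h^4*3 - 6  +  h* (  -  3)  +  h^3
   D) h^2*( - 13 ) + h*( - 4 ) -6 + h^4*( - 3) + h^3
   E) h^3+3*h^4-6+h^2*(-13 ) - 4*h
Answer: E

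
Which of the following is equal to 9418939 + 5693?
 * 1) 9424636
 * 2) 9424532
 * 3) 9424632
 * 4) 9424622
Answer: 3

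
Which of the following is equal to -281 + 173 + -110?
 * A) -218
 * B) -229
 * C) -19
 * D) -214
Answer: A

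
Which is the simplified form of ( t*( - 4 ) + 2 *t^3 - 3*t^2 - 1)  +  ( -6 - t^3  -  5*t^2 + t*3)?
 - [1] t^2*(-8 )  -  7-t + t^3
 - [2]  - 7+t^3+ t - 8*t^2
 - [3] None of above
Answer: 1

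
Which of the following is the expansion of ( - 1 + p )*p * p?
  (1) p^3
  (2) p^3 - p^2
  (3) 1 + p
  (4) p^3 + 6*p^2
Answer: 2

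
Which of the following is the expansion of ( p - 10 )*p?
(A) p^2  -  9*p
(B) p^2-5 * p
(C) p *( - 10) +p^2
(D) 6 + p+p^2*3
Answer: C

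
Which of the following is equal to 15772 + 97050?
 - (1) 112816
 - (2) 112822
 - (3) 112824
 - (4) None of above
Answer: 2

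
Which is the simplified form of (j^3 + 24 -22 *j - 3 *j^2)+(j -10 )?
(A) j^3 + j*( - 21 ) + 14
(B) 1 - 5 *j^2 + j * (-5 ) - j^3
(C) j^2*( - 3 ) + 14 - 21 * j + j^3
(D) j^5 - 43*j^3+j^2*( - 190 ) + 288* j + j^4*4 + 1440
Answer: C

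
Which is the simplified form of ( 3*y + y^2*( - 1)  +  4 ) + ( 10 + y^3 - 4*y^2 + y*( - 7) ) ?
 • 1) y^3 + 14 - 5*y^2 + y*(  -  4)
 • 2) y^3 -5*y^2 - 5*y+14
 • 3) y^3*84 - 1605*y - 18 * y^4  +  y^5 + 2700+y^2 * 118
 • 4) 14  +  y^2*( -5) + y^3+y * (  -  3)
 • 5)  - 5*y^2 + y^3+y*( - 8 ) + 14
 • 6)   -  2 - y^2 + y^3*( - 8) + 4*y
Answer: 1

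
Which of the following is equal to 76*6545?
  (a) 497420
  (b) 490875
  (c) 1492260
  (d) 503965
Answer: a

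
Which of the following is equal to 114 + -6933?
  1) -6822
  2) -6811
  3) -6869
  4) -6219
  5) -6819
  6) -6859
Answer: 5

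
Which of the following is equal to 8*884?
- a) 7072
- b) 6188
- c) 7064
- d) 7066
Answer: a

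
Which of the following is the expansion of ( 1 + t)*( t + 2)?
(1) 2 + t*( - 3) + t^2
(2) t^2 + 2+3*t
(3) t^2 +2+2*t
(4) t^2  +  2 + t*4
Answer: 2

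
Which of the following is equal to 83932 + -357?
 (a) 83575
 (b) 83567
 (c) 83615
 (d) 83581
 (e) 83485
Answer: a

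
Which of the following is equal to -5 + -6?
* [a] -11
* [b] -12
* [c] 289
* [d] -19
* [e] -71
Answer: a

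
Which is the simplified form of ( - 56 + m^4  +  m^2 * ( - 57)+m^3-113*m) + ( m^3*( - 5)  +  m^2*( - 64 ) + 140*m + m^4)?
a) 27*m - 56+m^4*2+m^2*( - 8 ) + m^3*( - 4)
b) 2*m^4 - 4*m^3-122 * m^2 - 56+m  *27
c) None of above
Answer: c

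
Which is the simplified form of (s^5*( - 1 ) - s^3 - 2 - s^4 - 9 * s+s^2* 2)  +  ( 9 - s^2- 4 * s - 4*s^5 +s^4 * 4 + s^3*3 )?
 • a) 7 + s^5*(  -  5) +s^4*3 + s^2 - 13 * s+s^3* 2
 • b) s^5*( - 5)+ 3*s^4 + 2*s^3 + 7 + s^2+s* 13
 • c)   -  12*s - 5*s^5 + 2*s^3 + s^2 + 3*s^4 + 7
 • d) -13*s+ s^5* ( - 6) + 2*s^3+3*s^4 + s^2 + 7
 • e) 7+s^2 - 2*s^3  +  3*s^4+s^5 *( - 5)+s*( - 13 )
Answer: a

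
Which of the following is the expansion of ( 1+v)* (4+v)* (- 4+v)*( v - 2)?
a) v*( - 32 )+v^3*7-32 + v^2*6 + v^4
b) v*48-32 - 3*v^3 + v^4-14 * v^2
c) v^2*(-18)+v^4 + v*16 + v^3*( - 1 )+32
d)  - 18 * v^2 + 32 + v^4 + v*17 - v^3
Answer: c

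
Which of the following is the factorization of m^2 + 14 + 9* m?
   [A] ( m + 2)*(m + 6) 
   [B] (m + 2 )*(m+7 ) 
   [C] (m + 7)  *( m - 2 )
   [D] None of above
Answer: B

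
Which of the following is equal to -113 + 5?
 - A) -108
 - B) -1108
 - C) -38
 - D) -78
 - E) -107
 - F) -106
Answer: A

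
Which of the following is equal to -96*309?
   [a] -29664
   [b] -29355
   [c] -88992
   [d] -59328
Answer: a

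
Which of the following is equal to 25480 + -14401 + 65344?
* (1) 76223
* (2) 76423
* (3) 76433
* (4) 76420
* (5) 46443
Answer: 2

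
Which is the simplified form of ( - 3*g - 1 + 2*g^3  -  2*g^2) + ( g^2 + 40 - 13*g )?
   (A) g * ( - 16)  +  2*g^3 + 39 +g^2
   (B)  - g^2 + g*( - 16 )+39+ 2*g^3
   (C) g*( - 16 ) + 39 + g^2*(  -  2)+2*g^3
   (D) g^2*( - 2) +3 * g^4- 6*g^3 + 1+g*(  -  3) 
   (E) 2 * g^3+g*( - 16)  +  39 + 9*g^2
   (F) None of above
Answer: B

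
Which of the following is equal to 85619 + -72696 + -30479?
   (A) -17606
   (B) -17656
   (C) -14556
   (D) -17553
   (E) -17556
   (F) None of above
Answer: E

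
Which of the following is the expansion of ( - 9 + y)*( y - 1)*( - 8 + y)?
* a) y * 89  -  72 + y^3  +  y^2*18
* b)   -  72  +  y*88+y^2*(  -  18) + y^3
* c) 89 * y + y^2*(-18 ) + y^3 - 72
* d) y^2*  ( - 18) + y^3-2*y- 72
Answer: c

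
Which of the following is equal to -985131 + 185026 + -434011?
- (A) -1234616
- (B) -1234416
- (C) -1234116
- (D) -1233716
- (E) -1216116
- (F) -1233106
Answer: C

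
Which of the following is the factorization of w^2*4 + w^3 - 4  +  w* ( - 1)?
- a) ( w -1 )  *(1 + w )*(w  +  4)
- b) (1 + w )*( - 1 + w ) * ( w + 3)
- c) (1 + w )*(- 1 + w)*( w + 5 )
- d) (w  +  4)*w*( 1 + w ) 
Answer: a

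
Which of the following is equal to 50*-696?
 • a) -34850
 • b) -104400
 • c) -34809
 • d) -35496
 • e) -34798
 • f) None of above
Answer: f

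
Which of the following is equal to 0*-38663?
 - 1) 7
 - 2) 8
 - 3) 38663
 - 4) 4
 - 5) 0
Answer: 5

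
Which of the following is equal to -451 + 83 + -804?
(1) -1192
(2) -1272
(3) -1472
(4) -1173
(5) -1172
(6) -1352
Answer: 5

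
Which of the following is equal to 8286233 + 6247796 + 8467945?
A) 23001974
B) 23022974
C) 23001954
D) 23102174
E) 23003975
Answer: A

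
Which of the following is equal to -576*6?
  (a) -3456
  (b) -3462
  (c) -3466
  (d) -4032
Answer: a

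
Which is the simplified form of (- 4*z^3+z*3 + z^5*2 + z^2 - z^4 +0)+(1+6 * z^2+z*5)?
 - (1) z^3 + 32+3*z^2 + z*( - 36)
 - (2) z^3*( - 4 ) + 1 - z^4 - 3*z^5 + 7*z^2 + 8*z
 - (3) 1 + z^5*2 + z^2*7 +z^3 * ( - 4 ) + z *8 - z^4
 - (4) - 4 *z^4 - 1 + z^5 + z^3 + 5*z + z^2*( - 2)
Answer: 3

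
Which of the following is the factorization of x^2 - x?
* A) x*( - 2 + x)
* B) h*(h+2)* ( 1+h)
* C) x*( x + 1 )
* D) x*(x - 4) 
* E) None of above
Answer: E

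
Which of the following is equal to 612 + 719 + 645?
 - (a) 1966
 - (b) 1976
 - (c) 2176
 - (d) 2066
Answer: b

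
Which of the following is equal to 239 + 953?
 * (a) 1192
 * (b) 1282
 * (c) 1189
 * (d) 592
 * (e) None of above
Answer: a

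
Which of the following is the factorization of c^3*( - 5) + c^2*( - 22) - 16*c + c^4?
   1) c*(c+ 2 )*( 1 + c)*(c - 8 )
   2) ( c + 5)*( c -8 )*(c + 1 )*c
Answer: 1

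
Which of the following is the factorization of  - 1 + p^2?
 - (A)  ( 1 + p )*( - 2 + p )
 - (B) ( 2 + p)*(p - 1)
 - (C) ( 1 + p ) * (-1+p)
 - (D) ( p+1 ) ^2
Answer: C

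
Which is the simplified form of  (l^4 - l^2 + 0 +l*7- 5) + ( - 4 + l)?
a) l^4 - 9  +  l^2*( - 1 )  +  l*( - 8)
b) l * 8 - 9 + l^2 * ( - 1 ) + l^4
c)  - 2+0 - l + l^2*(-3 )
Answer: b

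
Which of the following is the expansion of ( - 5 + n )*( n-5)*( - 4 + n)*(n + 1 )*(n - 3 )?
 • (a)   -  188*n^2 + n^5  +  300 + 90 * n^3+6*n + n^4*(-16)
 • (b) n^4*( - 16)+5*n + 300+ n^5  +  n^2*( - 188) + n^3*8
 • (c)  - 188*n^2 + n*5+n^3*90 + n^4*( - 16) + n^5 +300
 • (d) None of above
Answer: c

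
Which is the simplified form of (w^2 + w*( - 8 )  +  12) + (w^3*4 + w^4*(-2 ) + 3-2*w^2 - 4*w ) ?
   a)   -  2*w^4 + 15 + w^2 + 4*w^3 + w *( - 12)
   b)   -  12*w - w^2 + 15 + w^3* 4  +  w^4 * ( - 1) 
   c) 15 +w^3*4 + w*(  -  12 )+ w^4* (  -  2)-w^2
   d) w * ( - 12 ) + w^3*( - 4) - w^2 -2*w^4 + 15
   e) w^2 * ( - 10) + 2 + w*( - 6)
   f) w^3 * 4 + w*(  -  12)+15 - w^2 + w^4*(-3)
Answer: c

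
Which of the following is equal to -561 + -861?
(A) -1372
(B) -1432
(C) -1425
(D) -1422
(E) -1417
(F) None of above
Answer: D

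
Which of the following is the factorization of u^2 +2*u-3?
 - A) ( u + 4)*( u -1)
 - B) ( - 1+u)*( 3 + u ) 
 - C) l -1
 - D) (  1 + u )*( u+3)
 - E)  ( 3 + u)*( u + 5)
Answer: B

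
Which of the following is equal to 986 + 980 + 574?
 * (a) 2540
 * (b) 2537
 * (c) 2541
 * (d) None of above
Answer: a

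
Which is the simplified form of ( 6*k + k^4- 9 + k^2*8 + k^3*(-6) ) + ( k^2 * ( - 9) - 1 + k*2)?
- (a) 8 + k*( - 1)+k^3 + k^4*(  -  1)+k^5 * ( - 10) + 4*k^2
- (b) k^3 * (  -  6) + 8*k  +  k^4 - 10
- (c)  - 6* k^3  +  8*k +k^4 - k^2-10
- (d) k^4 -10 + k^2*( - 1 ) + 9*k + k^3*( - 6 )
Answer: c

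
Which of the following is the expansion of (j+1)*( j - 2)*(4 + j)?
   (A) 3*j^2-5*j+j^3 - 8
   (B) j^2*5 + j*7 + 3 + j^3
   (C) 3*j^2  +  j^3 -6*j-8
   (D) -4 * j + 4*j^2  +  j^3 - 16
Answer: C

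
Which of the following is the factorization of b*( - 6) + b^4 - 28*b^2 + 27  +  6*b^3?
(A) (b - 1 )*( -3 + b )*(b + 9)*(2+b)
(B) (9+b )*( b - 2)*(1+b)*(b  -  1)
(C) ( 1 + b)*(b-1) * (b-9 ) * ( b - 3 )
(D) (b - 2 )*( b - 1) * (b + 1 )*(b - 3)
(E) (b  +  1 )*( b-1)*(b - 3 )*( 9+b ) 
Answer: E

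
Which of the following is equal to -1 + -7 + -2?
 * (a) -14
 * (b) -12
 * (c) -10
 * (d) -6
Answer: c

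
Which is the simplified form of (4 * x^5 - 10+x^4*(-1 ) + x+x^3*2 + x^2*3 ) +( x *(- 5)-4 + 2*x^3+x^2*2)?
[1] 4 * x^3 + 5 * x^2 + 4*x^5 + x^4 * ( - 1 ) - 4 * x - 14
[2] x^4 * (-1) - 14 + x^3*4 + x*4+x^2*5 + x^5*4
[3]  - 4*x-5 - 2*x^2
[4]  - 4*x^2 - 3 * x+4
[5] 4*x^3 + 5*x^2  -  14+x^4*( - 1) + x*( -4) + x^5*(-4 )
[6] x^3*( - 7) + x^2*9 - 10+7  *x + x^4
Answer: 1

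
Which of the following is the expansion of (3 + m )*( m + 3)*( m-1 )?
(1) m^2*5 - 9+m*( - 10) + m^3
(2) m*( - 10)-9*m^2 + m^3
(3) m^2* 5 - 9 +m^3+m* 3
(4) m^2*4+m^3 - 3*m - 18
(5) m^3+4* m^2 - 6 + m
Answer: 3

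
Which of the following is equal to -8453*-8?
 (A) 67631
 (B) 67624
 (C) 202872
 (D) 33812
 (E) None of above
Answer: B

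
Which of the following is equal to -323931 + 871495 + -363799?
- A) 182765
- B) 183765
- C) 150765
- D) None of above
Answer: B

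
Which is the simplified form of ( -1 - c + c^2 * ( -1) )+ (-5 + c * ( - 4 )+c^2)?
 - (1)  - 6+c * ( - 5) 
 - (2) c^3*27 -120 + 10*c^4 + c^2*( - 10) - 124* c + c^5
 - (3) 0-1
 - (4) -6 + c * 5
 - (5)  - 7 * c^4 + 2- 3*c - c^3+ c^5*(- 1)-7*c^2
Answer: 1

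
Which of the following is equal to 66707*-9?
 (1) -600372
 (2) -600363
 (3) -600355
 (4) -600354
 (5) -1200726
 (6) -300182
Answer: 2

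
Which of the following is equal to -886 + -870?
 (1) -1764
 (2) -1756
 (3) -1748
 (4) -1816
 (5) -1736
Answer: 2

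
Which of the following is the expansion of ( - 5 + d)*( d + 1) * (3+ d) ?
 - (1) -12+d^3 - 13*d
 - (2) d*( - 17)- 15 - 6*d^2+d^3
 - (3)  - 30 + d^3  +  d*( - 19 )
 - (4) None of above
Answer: 4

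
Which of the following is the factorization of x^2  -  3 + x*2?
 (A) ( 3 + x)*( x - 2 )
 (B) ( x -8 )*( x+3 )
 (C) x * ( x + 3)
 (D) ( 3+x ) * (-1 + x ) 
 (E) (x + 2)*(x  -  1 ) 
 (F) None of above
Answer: D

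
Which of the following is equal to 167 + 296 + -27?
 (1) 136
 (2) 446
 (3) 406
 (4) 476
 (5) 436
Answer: 5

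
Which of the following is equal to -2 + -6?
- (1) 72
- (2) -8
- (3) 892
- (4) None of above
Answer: 2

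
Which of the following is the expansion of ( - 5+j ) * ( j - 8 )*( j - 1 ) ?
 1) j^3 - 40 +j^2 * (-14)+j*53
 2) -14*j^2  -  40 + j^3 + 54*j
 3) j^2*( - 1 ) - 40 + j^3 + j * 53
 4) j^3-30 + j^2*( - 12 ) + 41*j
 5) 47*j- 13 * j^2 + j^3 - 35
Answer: 1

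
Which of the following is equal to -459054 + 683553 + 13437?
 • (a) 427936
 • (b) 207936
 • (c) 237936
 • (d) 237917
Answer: c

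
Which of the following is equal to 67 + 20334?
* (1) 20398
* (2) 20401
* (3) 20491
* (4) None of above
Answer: 2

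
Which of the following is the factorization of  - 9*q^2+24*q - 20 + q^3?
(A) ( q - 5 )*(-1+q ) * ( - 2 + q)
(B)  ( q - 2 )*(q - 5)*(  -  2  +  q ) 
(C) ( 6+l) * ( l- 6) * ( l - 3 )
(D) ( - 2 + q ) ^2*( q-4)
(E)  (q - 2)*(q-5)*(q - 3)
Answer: B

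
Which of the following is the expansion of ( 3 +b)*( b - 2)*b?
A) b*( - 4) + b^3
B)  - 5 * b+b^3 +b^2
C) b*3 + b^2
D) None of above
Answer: D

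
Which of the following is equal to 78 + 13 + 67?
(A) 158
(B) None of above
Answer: A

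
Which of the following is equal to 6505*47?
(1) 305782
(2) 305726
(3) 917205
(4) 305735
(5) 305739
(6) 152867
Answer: 4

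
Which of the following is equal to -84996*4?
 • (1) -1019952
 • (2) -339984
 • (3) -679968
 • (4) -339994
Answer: 2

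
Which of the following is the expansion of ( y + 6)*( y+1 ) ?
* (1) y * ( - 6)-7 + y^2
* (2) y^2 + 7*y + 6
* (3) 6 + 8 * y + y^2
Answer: 2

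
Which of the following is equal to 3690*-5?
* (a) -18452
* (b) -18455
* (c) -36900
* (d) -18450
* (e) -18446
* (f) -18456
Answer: d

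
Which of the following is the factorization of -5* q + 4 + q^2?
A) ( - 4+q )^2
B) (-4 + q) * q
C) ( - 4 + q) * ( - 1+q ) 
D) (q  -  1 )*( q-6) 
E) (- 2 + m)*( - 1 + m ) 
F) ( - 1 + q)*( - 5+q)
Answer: C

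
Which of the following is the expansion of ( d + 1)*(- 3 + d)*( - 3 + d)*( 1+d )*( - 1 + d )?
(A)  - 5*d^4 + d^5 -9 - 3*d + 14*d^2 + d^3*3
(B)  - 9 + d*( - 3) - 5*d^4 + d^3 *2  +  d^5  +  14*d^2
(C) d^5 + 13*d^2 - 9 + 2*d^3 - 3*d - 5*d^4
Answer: B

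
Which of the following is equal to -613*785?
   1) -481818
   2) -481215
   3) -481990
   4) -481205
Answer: 4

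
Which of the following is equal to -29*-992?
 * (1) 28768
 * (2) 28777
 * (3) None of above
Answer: 1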